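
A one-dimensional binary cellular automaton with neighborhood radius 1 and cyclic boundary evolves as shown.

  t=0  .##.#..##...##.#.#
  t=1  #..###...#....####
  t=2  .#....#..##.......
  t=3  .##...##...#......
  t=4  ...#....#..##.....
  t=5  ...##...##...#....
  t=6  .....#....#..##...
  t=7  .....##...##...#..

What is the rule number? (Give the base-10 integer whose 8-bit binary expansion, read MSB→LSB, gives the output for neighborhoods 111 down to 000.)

52

  ### -> .   bit 7 = 0  t=1,i=4
  ##. -> .   bit 6 = 0  t=0,i=2
  #.# -> #   bit 5 = 1  t=0,i=0
  #.. -> #   bit 4 = 1  t=0,i=5
  .## -> .   bit 3 = 0  t=0,i=1
  .#. -> #   bit 2 = 1  t=0,i=4
  ..# -> .   bit 1 = 0  t=0,i=6
  ... -> .   bit 0 = 0  t=0,i=10
  bits 00110100 = 52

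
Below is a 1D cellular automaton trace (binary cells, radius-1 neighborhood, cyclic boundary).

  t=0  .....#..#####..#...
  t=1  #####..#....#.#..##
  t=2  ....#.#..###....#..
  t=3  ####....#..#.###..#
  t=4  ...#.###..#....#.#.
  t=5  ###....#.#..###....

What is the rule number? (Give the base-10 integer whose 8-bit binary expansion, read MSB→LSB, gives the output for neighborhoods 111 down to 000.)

67

  ### -> .   bit 7 = 0  t=0,i=9
  ##. -> #   bit 6 = 1  t=0,i=12
  #.# -> .   bit 5 = 0  t=1,i=13
  #.. -> .   bit 4 = 0  t=0,i=6
  .## -> .   bit 3 = 0  t=0,i=8
  .#. -> .   bit 2 = 0  t=0,i=5
  ..# -> #   bit 1 = 1  t=0,i=4
  ... -> #   bit 0 = 1  t=0,i=0
  bits 01000011 = 67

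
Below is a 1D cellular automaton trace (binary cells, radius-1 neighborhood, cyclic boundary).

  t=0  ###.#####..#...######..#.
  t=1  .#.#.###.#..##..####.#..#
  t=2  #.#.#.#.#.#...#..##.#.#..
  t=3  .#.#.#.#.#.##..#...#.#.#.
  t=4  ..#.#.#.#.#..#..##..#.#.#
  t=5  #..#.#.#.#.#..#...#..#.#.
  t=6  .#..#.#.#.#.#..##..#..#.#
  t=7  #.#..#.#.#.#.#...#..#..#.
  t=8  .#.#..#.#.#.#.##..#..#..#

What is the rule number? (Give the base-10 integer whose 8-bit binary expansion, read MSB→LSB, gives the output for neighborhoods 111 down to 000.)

  [7] ### => #  t=0,i=1
  [6] ##. => .  t=0,i=2
  [5] #.# => #  t=0,i=3
  [4] #.. => #  t=0,i=9
  [3] .## => .  t=0,i=0
  [2] .#. => .  t=0,i=11
  [1] ..# => .  t=0,i=10
  [0] ... => #  t=0,i=13
  bits 10110001 = 177

177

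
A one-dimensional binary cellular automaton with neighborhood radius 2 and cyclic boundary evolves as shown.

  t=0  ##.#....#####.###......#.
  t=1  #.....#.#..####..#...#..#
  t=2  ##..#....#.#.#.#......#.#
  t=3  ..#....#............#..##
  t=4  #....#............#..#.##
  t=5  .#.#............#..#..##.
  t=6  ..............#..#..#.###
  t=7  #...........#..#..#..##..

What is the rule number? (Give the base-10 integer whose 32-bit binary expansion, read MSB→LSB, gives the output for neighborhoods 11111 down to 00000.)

1807751874

  ##### -> .   bit 31 = 0  t=0,i=10
  ####. -> #   bit 30 = 1  t=0,i=11
  ###.# -> #   bit 29 = 1  t=0,i=12
  ###.. -> .   bit 28 = 0  t=0,i=16
  ##.## -> #   bit 27 = 1  t=0,i=13
  ##.#. -> .   bit 26 = 0  t=0,i=2
  ##..# -> #   bit 25 = 1  t=1,i=15
  ##... -> #   bit 24 = 1  t=0,i=17
  #.### -> #   bit 23 = 1  t=0,i=14
  #.##. -> #   bit 22 = 1  t=0,i=0
  #.#.# -> .   bit 21 = 0  t=2,i=11
  #.#.. -> .   bit 20 = 0  t=0,i=3
  #..## -> .   bit 19 = 0  t=1,i=10
  #..#. -> .   bit 18 = 0  t=1,i=16
  #...# -> .   bit 17 = 0  t=1,i=19
  #.... -> .   bit 16 = 0  t=0,i=5
  .#### -> .   bit 15 = 0  t=0,i=9
  .###. -> .   bit 14 = 0  t=0,i=15
  .##.# -> .   bit 13 = 0  t=0,i=1
  .##.. -> #   bit 12 = 1  t=1,i=0
  .#.## -> #   bit 11 = 1  t=0,i=24
  .#.#. -> .   bit 10 = 0  t=1,i=7
  .#..# -> #   bit 9 = 1  t=1,i=9
  .#... -> .   bit 8 = 0  t=0,i=4
  ..### -> #   bit 7 = 1  t=0,i=8
  ..##. -> #   bit 6 = 1  t=1,i=24
  ..#.# -> .   bit 5 = 0  t=0,i=23
  ..#.. -> .   bit 4 = 0  t=1,i=17
  ...## -> .   bit 3 = 0  t=0,i=7
  ...#. -> .   bit 2 = 0  t=0,i=22
  ....# -> #   bit 1 = 1  t=0,i=6
  ..... -> .   bit 0 = 0  t=0,i=19
  bits 01101011110000000001101011000010 = 1807751874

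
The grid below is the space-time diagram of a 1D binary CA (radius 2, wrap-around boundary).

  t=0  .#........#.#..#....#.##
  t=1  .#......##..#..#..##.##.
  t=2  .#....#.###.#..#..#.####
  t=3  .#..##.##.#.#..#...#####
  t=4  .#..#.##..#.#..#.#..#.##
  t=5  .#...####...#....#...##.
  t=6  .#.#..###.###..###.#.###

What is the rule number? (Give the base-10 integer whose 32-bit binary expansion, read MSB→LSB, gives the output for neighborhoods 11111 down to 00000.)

  #####|.  b31=0 t=3,i=21
  ####.|#  b30=1 t=2,i=22
  ###.#|#  b29=1 t=2,i=10
  ###..|#  b28=1 t=5,i=8
  ##.##|#  b27=1 t=1,i=20
  ##.#.|.  b26=0 t=0,i=0
  ##..#|#  b25=1 t=1,i=10
  ##...|.  b24=0 t=5,i=9
  #.###|#  b23=1 t=2,i=8
  #.##.|#  b22=1 t=0,i=22
  #.#.#|#  b21=1 t=3,i=10
  #.#..|#  b20=1 t=0,i=1
  #..##|.  b19=0 t=1,i=17
  #..#.|.  b18=0 t=0,i=14
  #...#|#  b17=1 t=3,i=17
  #....|.  b16=0 t=0,i=3
  .####|#  b15=1 t=2,i=21
  .###.|.  b14=0 t=2,i=9
  .##.#|.  b13=0 t=0,i=23
  .##..|#  b12=1 t=1,i=9
  .#.##|#  b11=1 t=0,i=21
  .#.#.|.  b10=0 t=0,i=11
  .#..#|.  b9=0 t=0,i=13
  .#...|.  b8=0 t=0,i=2
  ..###|.  b7=0 t=3,i=19
  ..##.|#  b6=1 t=1,i=8
  ..#.#|.  b5=0 t=0,i=10
  ..#..|#  b4=1 t=0,i=15
  ...##|.  b3=0 t=1,i=7
  ...#.|#  b2=1 t=0,i=9
  ....#|#  b1=1 t=0,i=8
  .....|.  b0=0 t=0,i=4
  bits 01111010111100101001100001010110 = 2062719062

2062719062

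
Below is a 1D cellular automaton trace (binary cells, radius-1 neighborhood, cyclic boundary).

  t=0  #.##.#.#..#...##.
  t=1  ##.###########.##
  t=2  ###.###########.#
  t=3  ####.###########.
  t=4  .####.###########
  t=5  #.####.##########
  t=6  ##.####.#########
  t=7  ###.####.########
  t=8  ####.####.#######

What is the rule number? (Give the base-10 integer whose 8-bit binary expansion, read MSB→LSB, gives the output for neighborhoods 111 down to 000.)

247

  [7] ### => #  t=1,i=0
  [6] ##. => #  t=0,i=3
  [5] #.# => #  t=0,i=1
  [4] #.. => #  t=0,i=8
  [3] .## => .  t=0,i=2
  [2] .#. => #  t=0,i=0
  [1] ..# => #  t=0,i=9
  [0] ... => #  t=0,i=12
  bits 11110111 = 247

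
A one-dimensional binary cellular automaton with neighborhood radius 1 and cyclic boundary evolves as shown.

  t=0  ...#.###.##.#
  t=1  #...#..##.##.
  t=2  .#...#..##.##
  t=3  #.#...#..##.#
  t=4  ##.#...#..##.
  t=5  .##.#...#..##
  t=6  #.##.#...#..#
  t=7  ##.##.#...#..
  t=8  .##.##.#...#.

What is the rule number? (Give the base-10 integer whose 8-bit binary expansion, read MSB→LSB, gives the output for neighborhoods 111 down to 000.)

112

  ### -> .   bit 7 = 0  t=0,i=6
  ##. -> #   bit 6 = 1  t=0,i=7
  #.# -> #   bit 5 = 1  t=0,i=4
  #.. -> #   bit 4 = 1  t=0,i=0
  .## -> .   bit 3 = 0  t=0,i=5
  .#. -> .   bit 2 = 0  t=0,i=3
  ..# -> .   bit 1 = 0  t=0,i=2
  ... -> .   bit 0 = 0  t=0,i=1
  bits 01110000 = 112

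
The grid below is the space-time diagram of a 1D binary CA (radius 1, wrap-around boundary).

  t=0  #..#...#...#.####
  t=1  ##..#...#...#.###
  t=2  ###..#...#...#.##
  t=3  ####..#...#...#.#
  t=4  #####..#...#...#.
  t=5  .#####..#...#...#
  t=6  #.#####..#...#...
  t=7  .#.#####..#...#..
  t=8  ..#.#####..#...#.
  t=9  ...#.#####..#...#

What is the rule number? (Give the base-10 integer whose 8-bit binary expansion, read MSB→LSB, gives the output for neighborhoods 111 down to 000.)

  nb ###: next=#  (t=0,i=14, bit7=1)
  nb ##.: next=#  (t=0,i=0, bit6=1)
  nb #.#: next=#  (t=0,i=12, bit5=1)
  nb #..: next=#  (t=0,i=1, bit4=1)
  nb .##: next=.  (t=0,i=13, bit3=0)
  nb .#.: next=.  (t=0,i=3, bit2=0)
  nb ..#: next=.  (t=0,i=2, bit1=0)
  nb ...: next=.  (t=0,i=5, bit0=0)
  bits 11110000 = 240

240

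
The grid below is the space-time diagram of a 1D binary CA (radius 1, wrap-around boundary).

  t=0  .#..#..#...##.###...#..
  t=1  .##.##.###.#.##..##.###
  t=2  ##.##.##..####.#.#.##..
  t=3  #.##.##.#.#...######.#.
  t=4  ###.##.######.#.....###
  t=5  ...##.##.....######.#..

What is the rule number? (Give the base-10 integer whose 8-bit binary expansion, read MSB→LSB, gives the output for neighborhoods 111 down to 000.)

61

  ###|.  b7=0 t=0,i=15
  ##.|.  b6=0 t=0,i=12
  #.#|#  b5=1 t=0,i=13
  #..|#  b4=1 t=0,i=2
  .##|#  b3=1 t=0,i=11
  .#.|#  b2=1 t=0,i=1
  ..#|.  b1=0 t=0,i=0
  ...|#  b0=1 t=0,i=9
  bits 00111101 = 61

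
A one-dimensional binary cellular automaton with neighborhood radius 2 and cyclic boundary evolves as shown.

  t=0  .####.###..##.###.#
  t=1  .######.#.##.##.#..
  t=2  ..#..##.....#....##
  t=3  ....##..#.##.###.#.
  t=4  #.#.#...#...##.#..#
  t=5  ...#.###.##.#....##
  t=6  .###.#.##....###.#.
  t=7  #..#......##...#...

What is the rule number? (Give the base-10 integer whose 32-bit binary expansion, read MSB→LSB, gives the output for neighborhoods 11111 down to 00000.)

  nb #####: next=.  (t=1,i=3, bit31=0)
  nb ####.: next=#  (t=0,i=3, bit30=1)
  nb ###.#: next=#  (t=0,i=4, bit29=1)
  nb ###..: next=#  (t=0,i=8, bit28=1)
  nb ##.##: next=#  (t=0,i=5, bit27=1)
  nb ##.#.: next=.  (t=0,i=17, bit26=0)
  nb ##..#: next=.  (t=0,i=9, bit25=0)
  nb ##...: next=.  (t=2,i=7, bit24=0)
  nb #.###: next=#  (t=0,i=1, bit23=1)
  nb #.##.: next=.  (t=1,i=10, bit22=0)
  nb #.#.#: next=.  (t=0,i=18, bit21=0)
  nb #.#..: next=.  (t=1,i=16, bit20=0)
  nb #..##: next=#  (t=0,i=10, bit19=1)
  nb #..#.: next=.  (t=2,i=1, bit18=0)
  nb #...#: next=#  (t=1,i=18, bit17=1)
  nb #....: next=#  (t=2,i=8, bit16=1)
  nb .####: next=#  (t=0,i=2, bit15=1)
  nb .###.: next=.  (t=0,i=7, bit14=0)
  nb .##.#: next=.  (t=0,i=12, bit13=0)
  nb .##..: next=.  (t=2,i=6, bit12=0)
  nb .#.##: next=.  (t=0,i=0, bit11=0)
  nb .#.#.: next=#  (t=4,i=3, bit10=1)
  nb .#..#: next=.  (t=2,i=3, bit9=0)
  nb .#...: next=#  (t=1,i=17, bit8=1)
  nb ..###: next=.  (t=1,i=1, bit7=0)
  nb ..##.: next=#  (t=0,i=11, bit6=1)
  nb ..#.#: next=#  (t=3,i=8, bit5=1)
  nb ..#..: next=.  (t=2,i=2, bit4=0)
  nb ...##: next=.  (t=1,i=0, bit3=0)
  nb ...#.: next=#  (t=2,i=11, bit2=1)
  nb ....#: next=#  (t=2,i=10, bit1=1)
  nb .....: next=.  (t=2,i=9, bit0=0)
  bits 01111000100010111000010101100110 = 2022409574

2022409574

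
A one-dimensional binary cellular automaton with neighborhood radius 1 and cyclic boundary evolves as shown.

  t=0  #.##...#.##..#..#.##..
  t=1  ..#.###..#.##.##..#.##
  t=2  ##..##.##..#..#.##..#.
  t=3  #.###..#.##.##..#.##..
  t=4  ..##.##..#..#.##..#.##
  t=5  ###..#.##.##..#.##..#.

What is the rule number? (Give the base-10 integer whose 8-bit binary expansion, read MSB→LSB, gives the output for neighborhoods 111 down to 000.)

  nb ###: next=#  (t=1,i=5, bit7=1)
  nb ##.: next=.  (t=0,i=3, bit6=0)
  nb #.#: next=.  (t=0,i=1, bit5=0)
  nb #..: next=#  (t=0,i=4, bit4=1)
  nb .##: next=#  (t=0,i=2, bit3=1)
  nb .#.: next=.  (t=0,i=0, bit2=0)
  nb ..#: next=#  (t=0,i=6, bit1=1)
  nb ...: next=#  (t=0,i=5, bit0=1)
  bits 10011011 = 155

155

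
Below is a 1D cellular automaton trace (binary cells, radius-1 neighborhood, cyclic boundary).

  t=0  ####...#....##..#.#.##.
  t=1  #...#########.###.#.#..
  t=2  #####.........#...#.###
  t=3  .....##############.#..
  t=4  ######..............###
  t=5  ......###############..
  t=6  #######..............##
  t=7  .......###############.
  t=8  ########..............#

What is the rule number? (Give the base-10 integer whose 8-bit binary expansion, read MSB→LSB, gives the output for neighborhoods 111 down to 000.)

  ### -> .   bit 7 = 0  t=0,i=1
  ##. -> .   bit 6 = 0  t=0,i=3
  #.# -> .   bit 5 = 0  t=0,i=17
  #.. -> #   bit 4 = 1  t=0,i=4
  .## -> #   bit 3 = 1  t=0,i=0
  .#. -> #   bit 2 = 1  t=0,i=7
  ..# -> #   bit 1 = 1  t=0,i=6
  ... -> #   bit 0 = 1  t=0,i=5
  bits 00011111 = 31

31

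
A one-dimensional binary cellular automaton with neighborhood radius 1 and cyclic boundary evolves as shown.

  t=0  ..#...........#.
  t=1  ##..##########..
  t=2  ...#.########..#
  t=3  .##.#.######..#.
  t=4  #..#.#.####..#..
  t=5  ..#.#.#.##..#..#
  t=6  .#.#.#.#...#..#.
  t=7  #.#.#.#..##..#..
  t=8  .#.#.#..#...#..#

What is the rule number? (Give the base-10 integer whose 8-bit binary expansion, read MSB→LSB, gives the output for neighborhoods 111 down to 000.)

  nb ###: next=#  (t=1,i=5, bit7=1)
  nb ##.: next=.  (t=1,i=1, bit6=0)
  nb #.#: next=#  (t=2,i=4, bit5=1)
  nb #..: next=.  (t=0,i=3, bit4=0)
  nb .##: next=.  (t=1,i=0, bit3=0)
  nb .#.: next=.  (t=0,i=2, bit2=0)
  nb ..#: next=#  (t=0,i=1, bit1=1)
  nb ...: next=#  (t=0,i=0, bit0=1)
  bits 10100011 = 163

163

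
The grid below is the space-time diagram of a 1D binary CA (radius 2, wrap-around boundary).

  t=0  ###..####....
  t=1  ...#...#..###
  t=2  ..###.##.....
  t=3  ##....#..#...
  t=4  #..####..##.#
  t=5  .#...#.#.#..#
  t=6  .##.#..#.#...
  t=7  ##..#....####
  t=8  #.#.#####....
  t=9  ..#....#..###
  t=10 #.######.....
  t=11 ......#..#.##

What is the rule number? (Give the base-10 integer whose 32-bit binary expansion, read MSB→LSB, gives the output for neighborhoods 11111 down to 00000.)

  [31] ##### => .  t=7,i=11
  [30] ####. => #  t=0,i=7
  [29] ###.# => .  t=2,i=4
  [28] ###.. => .  t=0,i=2
  [27] ##.## => .  t=2,i=5
  [26] ##.#. => .  t=6,i=3
  [25] ##..# => #  t=0,i=3
  [24] ##... => .  t=0,i=9
  [23] #.### => .  t=8,i=4
  [22] #.##. => #  t=2,i=6
  [21] #.#.# => #  t=5,i=7
  [20] #.#.. => #  t=5,i=1
  [19] #..## => .  t=0,i=4
  [18] #..#. => .  t=3,i=8
  [17] #...# => .  t=1,i=1
  [16] #.... => #  t=0,i=10
  [15] .#### => .  t=0,i=6
  [14] .###. => .  t=0,i=1
  [13] .##.# => .  t=4,i=10
  [12] .##.. => .  t=2,i=7
  [11] .#.## => .  t=8,i=3
  [10] .#.#. => .  t=5,i=0
  [9] .#..# => .  t=1,i=8
  [8] .#... => #  t=1,i=4
  [7] ..### => .  t=0,i=0
  [6] ..##. => #  t=3,i=0
  [5] ..#.# => .  t=5,i=5
  [4] ..#.. => #  t=1,i=3
  [3] ...## => #  t=0,i=12
  [2] ...#. => #  t=1,i=2
  [1] ....# => #  t=0,i=11
  [0] ..... => .  t=2,i=10
  bits 01000010011100010000000101011110 = 1114702174

1114702174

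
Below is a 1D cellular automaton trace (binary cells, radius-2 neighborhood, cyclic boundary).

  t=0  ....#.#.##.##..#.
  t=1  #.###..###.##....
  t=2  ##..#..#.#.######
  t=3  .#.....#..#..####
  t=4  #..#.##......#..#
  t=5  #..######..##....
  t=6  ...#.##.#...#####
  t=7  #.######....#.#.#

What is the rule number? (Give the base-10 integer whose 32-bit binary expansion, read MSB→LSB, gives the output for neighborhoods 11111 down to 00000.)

3040950438

  ##### -> #   bit 31 = 1  t=2,i=13
  ####. -> .   bit 30 = 0  t=2,i=0
  ###.# -> #   bit 29 = 1  t=1,i=9
  ###.. -> #   bit 28 = 1  t=1,i=4
  ##.## -> .   bit 27 = 0  t=0,i=10
  ##.#. -> #   bit 26 = 1  t=3,i=0
  ##..# -> .   bit 25 = 0  t=0,i=13
  ##... -> #   bit 24 = 1  t=1,i=13
  #.### -> .   bit 23 = 0  t=1,i=2
  #.##. -> #   bit 22 = 1  t=0,i=8
  #.#.# -> .   bit 21 = 0  t=0,i=6
  #.#.. -> .   bit 20 = 0  t=3,i=1
  #..## -> .   bit 19 = 0  t=1,i=6
  #..#. -> .   bit 18 = 0  t=0,i=14
  #...# -> .   bit 17 = 0  t=6,i=1
  #.... -> #   bit 16 = 1  t=0,i=0
  .#### -> .   bit 15 = 0  t=2,i=12
  .###. -> .   bit 14 = 0  t=1,i=3
  .##.# -> #   bit 13 = 1  t=0,i=9
  .##.. -> #   bit 12 = 1  t=0,i=12
  .#.## -> #   bit 11 = 1  t=0,i=7
  .#.#. -> .   bit 10 = 0  t=0,i=5
  .#..# -> .   bit 9 = 0  t=2,i=5
  .#... -> .   bit 8 = 0  t=0,i=16
  ..### -> #   bit 7 = 1  t=1,i=7
  ..##. -> .   bit 6 = 0  t=4,i=16
  ..#.# -> #   bit 5 = 1  t=0,i=4
  ..#.. -> .   bit 4 = 0  t=0,i=15
  ...## -> .   bit 3 = 0  t=6,i=11
  ...#. -> #   bit 2 = 1  t=0,i=3
  ....# -> #   bit 1 = 1  t=0,i=2
  ..... -> .   bit 0 = 0  t=0,i=1
  bits 10110101010000010011100010100110 = 3040950438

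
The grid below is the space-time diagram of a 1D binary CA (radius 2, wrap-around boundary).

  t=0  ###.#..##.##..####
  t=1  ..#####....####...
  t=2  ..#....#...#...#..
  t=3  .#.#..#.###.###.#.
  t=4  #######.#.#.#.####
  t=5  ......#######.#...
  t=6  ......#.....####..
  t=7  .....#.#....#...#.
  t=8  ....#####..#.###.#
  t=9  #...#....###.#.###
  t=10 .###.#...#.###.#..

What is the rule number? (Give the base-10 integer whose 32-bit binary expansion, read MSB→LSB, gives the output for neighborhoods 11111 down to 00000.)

  #####|.  b31=0 t=0,i=0
  ####.|.  b30=0 t=0,i=1
  ###.#|#  b29=1 t=0,i=2
  ###..|.  b28=0 t=1,i=6
  ##.##|.  b27=0 t=0,i=9
  ##.#.|#  b26=1 t=0,i=3
  ##..#|#  b25=1 t=0,i=12
  ##...|#  b24=1 t=1,i=7
  #.###|#  b23=1 t=3,i=8
  #.##.|.  b22=0 t=0,i=10
  #.#.#|#  b21=1 t=4,i=8
  #.#..|#  b20=1 t=0,i=4
  #..##|#  b19=1 t=0,i=6
  #..#.|#  b18=1 t=3,i=0
  #...#|#  b17=1 t=2,i=9
  #....|.  b16=0 t=1,i=8
  .####|.  b15=0 t=0,i=15
  .###.|.  b14=0 t=3,i=9
  .##.#|.  b13=0 t=0,i=8
  .##..|#  b12=1 t=0,i=11
  .#.##|.  b11=0 t=3,i=7
  .#.#.|#  b10=1 t=3,i=2
  .#..#|#  b9=1 t=0,i=5
  .#...|#  b8=1 t=2,i=3
  ..###|#  b7=1 t=0,i=14
  ..##.|.  b6=0 t=0,i=7
  ..#.#|#  b5=1 t=3,i=1
  ..#..|.  b4=0 t=2,i=2
  ...##|.  b3=0 t=1,i=1
  ...#.|#  b2=1 t=2,i=1
  ....#|.  b1=0 t=1,i=0
  .....|.  b0=0 t=1,i=17
  bits 00100111101111100001011110100100 = 666769316

666769316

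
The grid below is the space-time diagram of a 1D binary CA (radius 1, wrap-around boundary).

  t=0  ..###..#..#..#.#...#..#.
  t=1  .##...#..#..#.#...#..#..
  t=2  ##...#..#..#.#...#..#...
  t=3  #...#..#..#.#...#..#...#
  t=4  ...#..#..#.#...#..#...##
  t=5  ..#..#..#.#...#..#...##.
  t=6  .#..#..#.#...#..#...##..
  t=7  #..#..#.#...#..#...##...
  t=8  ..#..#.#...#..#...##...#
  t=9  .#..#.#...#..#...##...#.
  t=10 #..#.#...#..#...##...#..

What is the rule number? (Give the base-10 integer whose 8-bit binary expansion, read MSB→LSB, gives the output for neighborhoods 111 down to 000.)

  [7] ### => .  t=0,i=3
  [6] ##. => .  t=0,i=4
  [5] #.# => #  t=0,i=14
  [4] #.. => .  t=0,i=5
  [3] .## => #  t=0,i=2
  [2] .#. => .  t=0,i=7
  [1] ..# => #  t=0,i=1
  [0] ... => .  t=0,i=0
  bits 00101010 = 42

42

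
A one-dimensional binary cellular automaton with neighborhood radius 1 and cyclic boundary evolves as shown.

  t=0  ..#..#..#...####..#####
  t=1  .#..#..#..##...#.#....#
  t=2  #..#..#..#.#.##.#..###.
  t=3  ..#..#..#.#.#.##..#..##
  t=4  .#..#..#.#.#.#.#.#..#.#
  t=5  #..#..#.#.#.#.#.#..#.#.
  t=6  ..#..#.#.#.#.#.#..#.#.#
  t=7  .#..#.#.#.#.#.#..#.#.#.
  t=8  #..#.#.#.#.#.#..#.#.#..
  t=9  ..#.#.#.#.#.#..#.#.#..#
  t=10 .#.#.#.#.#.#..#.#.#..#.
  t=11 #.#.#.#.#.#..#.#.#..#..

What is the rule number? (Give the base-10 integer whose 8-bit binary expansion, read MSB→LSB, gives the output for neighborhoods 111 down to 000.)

99

  ### -> .   bit 7 = 0  t=0,i=13
  ##. -> #   bit 6 = 1  t=0,i=15
  #.# -> #   bit 5 = 1  t=1,i=0
  #.. -> .   bit 4 = 0  t=0,i=0
  .## -> .   bit 3 = 0  t=0,i=12
  .#. -> .   bit 2 = 0  t=0,i=2
  ..# -> #   bit 1 = 1  t=0,i=1
  ... -> #   bit 0 = 1  t=0,i=10
  bits 01100011 = 99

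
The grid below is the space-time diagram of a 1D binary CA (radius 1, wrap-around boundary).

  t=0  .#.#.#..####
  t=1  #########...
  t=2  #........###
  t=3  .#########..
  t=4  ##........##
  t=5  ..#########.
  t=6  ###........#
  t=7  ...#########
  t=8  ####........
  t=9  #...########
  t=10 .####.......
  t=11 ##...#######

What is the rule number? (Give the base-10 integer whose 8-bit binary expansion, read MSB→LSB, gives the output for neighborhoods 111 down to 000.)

63

  [7] ### => .  t=0,i=9
  [6] ##. => .  t=0,i=11
  [5] #.# => #  t=0,i=0
  [4] #.. => #  t=0,i=6
  [3] .## => #  t=0,i=8
  [2] .#. => #  t=0,i=1
  [1] ..# => #  t=0,i=7
  [0] ... => #  t=1,i=10
  bits 00111111 = 63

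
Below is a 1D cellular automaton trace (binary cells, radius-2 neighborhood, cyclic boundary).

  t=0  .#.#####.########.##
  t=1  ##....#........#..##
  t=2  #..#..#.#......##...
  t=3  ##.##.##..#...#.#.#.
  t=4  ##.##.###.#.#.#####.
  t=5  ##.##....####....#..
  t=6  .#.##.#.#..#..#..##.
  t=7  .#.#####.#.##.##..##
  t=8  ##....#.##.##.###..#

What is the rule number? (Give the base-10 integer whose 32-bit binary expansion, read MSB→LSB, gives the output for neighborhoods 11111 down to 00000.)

  nb #####: next=.  (t=0,i=5, bit31=0)
  nb ####.: next=#  (t=0,i=6, bit30=1)
  nb ###.#: next=.  (t=0,i=7, bit29=0)
  nb ###..: next=.  (t=1,i=1, bit28=0)
  nb ##.##: next=.  (t=0,i=8, bit27=0)
  nb ##.#.: next=#  (t=0,i=0, bit26=1)
  nb ##..#: next=#  (t=3,i=8, bit25=1)
  nb ##...: next=.  (t=1,i=2, bit24=0)
  nb #.###: next=.  (t=0,i=3, bit23=0)
  nb #.##.: next=#  (t=0,i=18, bit22=1)
  nb #.#.#: next=#  (t=0,i=1, bit21=1)
  nb #.#..: next=.  (t=2,i=8, bit20=0)
  nb #..##: next=.  (t=1,i=17, bit19=0)
  nb #..#.: next=.  (t=2,i=2, bit18=0)
  nb #...#: next=#  (t=2,i=18, bit17=1)
  nb #....: next=#  (t=1,i=3, bit16=1)
  nb .####: next=.  (t=0,i=4, bit15=0)
  nb .###.: next=.  (t=4,i=7, bit14=0)
  nb .##.#: next=#  (t=0,i=19, bit13=1)
  nb .##..: next=#  (t=2,i=16, bit12=1)
  nb .#.##: next=.  (t=0,i=2, bit11=0)
  nb .#.#.: next=#  (t=2,i=7, bit10=1)
  nb .#..#: next=#  (t=1,i=16, bit9=1)
  nb .#...: next=.  (t=1,i=7, bit8=0)
  nb ..###: next=.  (t=1,i=18, bit7=0)
  nb ..##.: next=.  (t=2,i=15, bit6=0)
  nb ..#.#: next=#  (t=2,i=6, bit5=1)
  nb ..#..: next=#  (t=1,i=6, bit4=1)
  nb ...##: next=#  (t=2,i=14, bit3=1)
  nb ...#.: next=.  (t=1,i=5, bit2=0)
  nb ....#: next=.  (t=1,i=4, bit1=0)
  nb .....: next=.  (t=1,i=9, bit0=0)
  bits 01000110011000110011011000111000 = 1180907064

1180907064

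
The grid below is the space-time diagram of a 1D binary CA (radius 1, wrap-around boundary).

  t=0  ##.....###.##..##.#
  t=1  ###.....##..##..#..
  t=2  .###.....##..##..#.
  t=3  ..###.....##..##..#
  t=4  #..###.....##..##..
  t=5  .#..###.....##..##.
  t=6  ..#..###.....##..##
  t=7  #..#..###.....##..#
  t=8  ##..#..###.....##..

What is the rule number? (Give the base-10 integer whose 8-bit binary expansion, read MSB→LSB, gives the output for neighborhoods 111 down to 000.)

208

  ### -> #   bit 7 = 1  t=0,i=0
  ##. -> #   bit 6 = 1  t=0,i=1
  #.# -> .   bit 5 = 0  t=0,i=10
  #.. -> #   bit 4 = 1  t=0,i=2
  .## -> .   bit 3 = 0  t=0,i=7
  .#. -> .   bit 2 = 0  t=1,i=16
  ..# -> .   bit 1 = 0  t=0,i=6
  ... -> .   bit 0 = 0  t=0,i=3
  bits 11010000 = 208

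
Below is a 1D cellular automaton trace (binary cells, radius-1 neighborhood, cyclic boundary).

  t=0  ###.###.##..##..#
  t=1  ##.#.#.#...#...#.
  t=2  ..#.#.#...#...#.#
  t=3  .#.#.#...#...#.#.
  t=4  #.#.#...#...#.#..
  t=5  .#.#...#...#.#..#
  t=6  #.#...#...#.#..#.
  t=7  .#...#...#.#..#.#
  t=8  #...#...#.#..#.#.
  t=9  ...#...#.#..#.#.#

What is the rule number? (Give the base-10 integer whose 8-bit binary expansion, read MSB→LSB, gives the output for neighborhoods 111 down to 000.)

  ### -> #   bit 7 = 1  t=0,i=0
  ##. -> .   bit 6 = 0  t=0,i=2
  #.# -> #   bit 5 = 1  t=0,i=3
  #.. -> .   bit 4 = 0  t=0,i=10
  .## -> .   bit 3 = 0  t=0,i=4
  .#. -> .   bit 2 = 0  t=1,i=3
  ..# -> #   bit 1 = 1  t=0,i=11
  ... -> .   bit 0 = 0  t=1,i=9
  bits 10100010 = 162

162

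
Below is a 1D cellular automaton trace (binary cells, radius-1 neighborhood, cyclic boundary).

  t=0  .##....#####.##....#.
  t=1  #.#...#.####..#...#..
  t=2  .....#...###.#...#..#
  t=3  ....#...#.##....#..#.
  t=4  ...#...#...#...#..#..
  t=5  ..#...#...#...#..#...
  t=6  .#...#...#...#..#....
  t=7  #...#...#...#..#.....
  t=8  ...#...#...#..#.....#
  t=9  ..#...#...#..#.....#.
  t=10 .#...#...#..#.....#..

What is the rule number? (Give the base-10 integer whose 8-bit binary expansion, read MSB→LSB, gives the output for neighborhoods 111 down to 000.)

  nb ###: next=#  (t=0,i=8, bit7=1)
  nb ##.: next=#  (t=0,i=2, bit6=1)
  nb #.#: next=.  (t=0,i=12, bit5=0)
  nb #..: next=.  (t=0,i=3, bit4=0)
  nb .##: next=.  (t=0,i=1, bit3=0)
  nb .#.: next=.  (t=0,i=19, bit2=0)
  nb ..#: next=#  (t=0,i=0, bit1=1)
  nb ...: next=.  (t=0,i=4, bit0=0)
  bits 11000010 = 194

194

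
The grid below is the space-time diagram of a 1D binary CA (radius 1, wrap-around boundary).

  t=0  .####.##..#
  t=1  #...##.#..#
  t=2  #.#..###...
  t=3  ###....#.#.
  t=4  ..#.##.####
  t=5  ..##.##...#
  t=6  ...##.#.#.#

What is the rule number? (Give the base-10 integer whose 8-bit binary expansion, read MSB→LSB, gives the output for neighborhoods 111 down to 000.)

101

  ###|.  b7=0 t=0,i=2
  ##.|#  b6=1 t=0,i=4
  #.#|#  b5=1 t=0,i=0
  #..|.  b4=0 t=0,i=8
  .##|.  b3=0 t=0,i=1
  .#.|#  b2=1 t=0,i=10
  ..#|.  b1=0 t=0,i=9
  ...|#  b0=1 t=1,i=2
  bits 01100101 = 101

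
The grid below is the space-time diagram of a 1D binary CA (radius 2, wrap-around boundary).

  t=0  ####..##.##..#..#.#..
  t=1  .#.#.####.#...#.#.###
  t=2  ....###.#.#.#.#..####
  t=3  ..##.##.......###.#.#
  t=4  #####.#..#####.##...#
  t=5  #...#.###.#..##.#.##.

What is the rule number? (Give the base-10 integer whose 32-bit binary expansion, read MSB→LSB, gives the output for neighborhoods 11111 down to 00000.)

949680747

  nb #####: next=.  (t=4,i=1, bit31=0)
  nb ####.: next=.  (t=0,i=2, bit30=0)
  nb ###.#: next=#  (t=1,i=8, bit29=1)
  nb ###..: next=#  (t=0,i=3, bit28=1)
  nb ##.##: next=#  (t=0,i=8, bit27=1)
  nb ##.#.: next=.  (t=1,i=0, bit26=0)
  nb ##..#: next=.  (t=0,i=4, bit25=0)
  nb ##...: next=.  (t=2,i=0, bit24=0)
  nb #.###: next=#  (t=1,i=5, bit23=1)
  nb #.##.: next=.  (t=0,i=9, bit22=0)
  nb #.#.#: next=.  (t=1,i=1, bit21=0)
  nb #.#..: next=#  (t=0,i=18, bit20=1)
  nb #..##: next=#  (t=0,i=5, bit19=1)
  nb #..#.: next=.  (t=0,i=12, bit18=0)
  nb #...#: next=#  (t=1,i=12, bit17=1)
  nb #....: next=.  (t=2,i=1, bit16=0)
  nb .####: next=#  (t=0,i=1, bit15=1)
  nb .###.: next=#  (t=1,i=19, bit14=1)
  nb .##.#: next=#  (t=0,i=7, bit13=1)
  nb .##..: next=#  (t=0,i=10, bit12=1)
  nb .#.##: next=#  (t=1,i=4, bit11=1)
  nb .#.#.: next=.  (t=0,i=17, bit10=0)
  nb .#..#: next=#  (t=0,i=14, bit9=1)
  nb .#...: next=.  (t=1,i=11, bit8=0)
  nb ..###: next=.  (t=0,i=0, bit7=0)
  nb ..##.: next=#  (t=0,i=6, bit6=1)
  nb ..#.#: next=#  (t=0,i=16, bit5=1)
  nb ..#..: next=.  (t=0,i=13, bit4=0)
  nb ...##: next=#  (t=2,i=3, bit3=1)
  nb ...#.: next=.  (t=1,i=13, bit2=0)
  nb ....#: next=#  (t=2,i=2, bit1=1)
  nb .....: next=#  (t=3,i=9, bit0=1)
  bits 00111000100110101111101001101011 = 949680747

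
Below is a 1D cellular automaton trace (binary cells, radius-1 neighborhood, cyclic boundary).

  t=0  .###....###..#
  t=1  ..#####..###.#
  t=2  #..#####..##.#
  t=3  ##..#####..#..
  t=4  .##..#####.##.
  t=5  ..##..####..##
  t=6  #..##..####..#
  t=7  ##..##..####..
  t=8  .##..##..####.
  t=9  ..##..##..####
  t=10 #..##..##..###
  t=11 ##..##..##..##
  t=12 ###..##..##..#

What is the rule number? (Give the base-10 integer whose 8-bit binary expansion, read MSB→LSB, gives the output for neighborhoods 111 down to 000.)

213

  [7] ### => #  t=0,i=2
  [6] ##. => #  t=0,i=3
  [5] #.# => .  t=0,i=0
  [4] #.. => #  t=0,i=4
  [3] .## => .  t=0,i=1
  [2] .#. => #  t=0,i=13
  [1] ..# => .  t=0,i=7
  [0] ... => #  t=0,i=5
  bits 11010101 = 213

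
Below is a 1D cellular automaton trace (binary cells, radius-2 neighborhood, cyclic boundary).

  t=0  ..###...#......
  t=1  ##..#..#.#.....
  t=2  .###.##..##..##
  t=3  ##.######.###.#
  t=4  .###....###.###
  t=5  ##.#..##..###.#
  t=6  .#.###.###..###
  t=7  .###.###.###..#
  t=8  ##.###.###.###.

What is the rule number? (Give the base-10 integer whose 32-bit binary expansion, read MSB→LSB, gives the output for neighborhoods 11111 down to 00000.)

989608718

  [31] ##### => .  t=3,i=5
  [30] ####. => .  t=3,i=7
  [29] ###.# => #  t=2,i=3
  [28] ###.. => #  t=0,i=4
  [27] ##.## => #  t=2,i=0
  [26] ##.#. => .  t=5,i=2
  [25] ##..# => #  t=1,i=2
  [24] ##... => .  t=0,i=5
  [23] #.### => #  t=2,i=1
  [22] #.##. => #  t=2,i=5
  [21] #.#.# => #  t=6,i=1
  [20] #.#.. => #  t=1,i=9
  [19] #..## => #  t=2,i=8
  [18] #..#. => #  t=1,i=3
  [17] #...# => .  t=0,i=6
  [16] #.... => .  t=0,i=10
  [15] .#### => .  t=3,i=4
  [14] .###. => .  t=0,i=3
  [13] .##.# => #  t=2,i=14
  [12] .##.. => #  t=1,i=1
  [11] .#.## => #  t=6,i=2
  [10] .#.#. => .  t=1,i=8
  [9] .#..# => #  t=1,i=5
  [8] .#... => #  t=0,i=9
  [7] ..### => .  t=0,i=2
  [6] ..##. => .  t=1,i=0
  [5] ..#.# => .  t=1,i=7
  [4] ..#.. => .  t=0,i=8
  [3] ...## => #  t=0,i=1
  [2] ...#. => #  t=0,i=7
  [1] ....# => #  t=0,i=0
  [0] ..... => .  t=0,i=11
  bits 00111010111111000011101100001110 = 989608718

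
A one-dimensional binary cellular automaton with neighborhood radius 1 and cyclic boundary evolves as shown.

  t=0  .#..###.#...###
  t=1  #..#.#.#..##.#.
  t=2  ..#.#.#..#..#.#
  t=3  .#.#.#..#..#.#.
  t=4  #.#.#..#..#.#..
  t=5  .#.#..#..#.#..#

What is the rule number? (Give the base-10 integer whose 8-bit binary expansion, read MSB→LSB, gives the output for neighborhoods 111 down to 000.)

  [7] ### => #  t=0,i=5
  [6] ##. => .  t=0,i=6
  [5] #.# => #  t=0,i=0
  [4] #.. => .  t=0,i=2
  [3] .## => .  t=0,i=4
  [2] .#. => .  t=0,i=1
  [1] ..# => #  t=0,i=3
  [0] ... => #  t=0,i=10
  bits 10100011 = 163

163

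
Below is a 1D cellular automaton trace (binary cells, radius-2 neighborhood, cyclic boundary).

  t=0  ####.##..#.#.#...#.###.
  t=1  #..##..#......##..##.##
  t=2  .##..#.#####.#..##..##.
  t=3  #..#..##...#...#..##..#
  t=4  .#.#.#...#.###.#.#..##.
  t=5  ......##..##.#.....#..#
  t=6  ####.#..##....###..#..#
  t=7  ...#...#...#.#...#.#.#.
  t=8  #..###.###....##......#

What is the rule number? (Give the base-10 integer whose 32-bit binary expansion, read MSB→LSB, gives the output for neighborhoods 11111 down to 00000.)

713754905

  [31] ##### => .  t=2,i=9
  [30] ####. => .  t=0,i=2
  [29] ###.# => #  t=0,i=3
  [28] ###.. => .  t=1,i=0
  [27] ##.## => #  t=0,i=4
  [26] ##.#. => .  t=2,i=12
  [25] ##..# => #  t=0,i=7
  [24] ##... => .  t=3,i=8
  [23] #.### => #  t=0,i=0
  [22] #.##. => .  t=0,i=5
  [21] #.#.# => .  t=0,i=11
  [20] #.#.. => .  t=0,i=13
  [19] #..## => #  t=1,i=2
  [18] #..#. => .  t=0,i=8
  [17] #...# => #  t=0,i=15
  [16] #.... => #  t=1,i=9
  [15] .#### => .  t=0,i=1
  [14] .###. => .  t=0,i=20
  [13] .##.# => .  t=1,i=19
  [12] .##.. => .  t=0,i=6
  [11] .#.## => #  t=0,i=18
  [10] .#.#. => .  t=0,i=10
  [9] .#..# => .  t=2,i=14
  [8] .#... => #  t=0,i=14
  [7] ..### => .  t=6,i=14
  [6] ..##. => .  t=1,i=3
  [5] ..#.# => .  t=0,i=9
  [4] ..#.. => #  t=1,i=7
  [3] ...## => #  t=1,i=13
  [2] ...#. => .  t=0,i=16
  [1] ....# => .  t=1,i=12
  [0] ..... => #  t=1,i=10
  bits 00101010100010110000100100011001 = 713754905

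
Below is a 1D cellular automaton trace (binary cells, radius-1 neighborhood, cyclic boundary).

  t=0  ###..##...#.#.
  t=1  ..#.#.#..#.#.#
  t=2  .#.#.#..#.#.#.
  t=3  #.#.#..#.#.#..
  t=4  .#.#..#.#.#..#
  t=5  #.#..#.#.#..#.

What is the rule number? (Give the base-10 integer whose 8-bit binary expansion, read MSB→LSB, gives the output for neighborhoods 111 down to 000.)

  nb ###: next=.  (t=0,i=1, bit7=0)
  nb ##.: next=#  (t=0,i=2, bit6=1)
  nb #.#: next=#  (t=0,i=11, bit5=1)
  nb #..: next=.  (t=0,i=3, bit4=0)
  nb .##: next=.  (t=0,i=0, bit3=0)
  nb .#.: next=.  (t=0,i=10, bit2=0)
  nb ..#: next=#  (t=0,i=4, bit1=1)
  nb ...: next=.  (t=0,i=8, bit0=0)
  bits 01100010 = 98

98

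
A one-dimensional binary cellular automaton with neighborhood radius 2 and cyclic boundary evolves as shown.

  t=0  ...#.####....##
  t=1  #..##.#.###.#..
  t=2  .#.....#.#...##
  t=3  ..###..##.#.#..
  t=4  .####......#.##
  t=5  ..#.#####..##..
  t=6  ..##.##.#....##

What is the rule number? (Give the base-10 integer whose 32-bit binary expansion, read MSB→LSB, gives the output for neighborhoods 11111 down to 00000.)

  nb #####: next=#  (t=5,i=6, bit31=1)
  nb ####.: next=.  (t=0,i=7, bit30=0)
  nb ###.#: next=.  (t=1,i=10, bit29=0)
  nb ###..: next=#  (t=0,i=8, bit28=1)
  nb ##.##: next=.  (t=4,i=0, bit27=0)
  nb ##.#.: next=.  (t=1,i=5, bit26=0)
  nb ##..#: next=.  (t=3,i=5, bit25=0)
  nb ##...: next=#  (t=0,i=0, bit24=1)
  nb #.###: next=.  (t=0,i=5, bit23=0)
  nb #.##.: next=.  (t=4,i=13, bit22=0)
  nb #.#.#: next=.  (t=1,i=6, bit21=0)
  nb #.#..: next=.  (t=1,i=12, bit20=0)
  nb #..##: next=.  (t=1,i=2, bit19=0)
  nb #..#.: next=#  (t=1,i=14, bit18=1)
  nb #...#: next=.  (t=0,i=1, bit17=0)
  nb #....: next=#  (t=0,i=10, bit16=1)
  nb .####: next=#  (t=0,i=6, bit15=1)
  nb .###.: next=#  (t=1,i=9, bit14=1)
  nb .##.#: next=.  (t=1,i=4, bit13=0)
  nb .##..: next=.  (t=0,i=14, bit12=0)
  nb .#.##: next=#  (t=0,i=4, bit11=1)
  nb .#.#.: next=#  (t=2,i=8, bit10=1)
  nb .#..#: next=#  (t=1,i=1, bit9=1)
  nb .#...: next=#  (t=2,i=2, bit8=1)
  nb ..###: next=#  (t=3,i=2, bit7=1)
  nb ..##.: next=.  (t=0,i=13, bit6=0)
  nb ..#.#: next=#  (t=0,i=3, bit5=1)
  nb ..#..: next=.  (t=1,i=0, bit4=0)
  nb ...##: next=#  (t=0,i=12, bit3=1)
  nb ...#.: next=.  (t=0,i=2, bit2=0)
  nb ....#: next=.  (t=0,i=11, bit1=0)
  nb .....: next=#  (t=2,i=4, bit0=1)
  bits 10010001000001011100111110101001 = 2433077161

2433077161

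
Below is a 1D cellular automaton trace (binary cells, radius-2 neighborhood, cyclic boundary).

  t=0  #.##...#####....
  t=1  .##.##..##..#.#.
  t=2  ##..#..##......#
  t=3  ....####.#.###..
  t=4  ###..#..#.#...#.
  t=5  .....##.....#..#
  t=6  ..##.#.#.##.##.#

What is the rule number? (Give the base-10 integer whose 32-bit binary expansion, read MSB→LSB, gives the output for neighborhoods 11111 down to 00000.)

2236254803

  nb #####: next=#  (t=0,i=9, bit31=1)
  nb ####.: next=.  (t=0,i=10, bit30=0)
  nb ###.#: next=.  (t=3,i=7, bit29=0)
  nb ###..: next=.  (t=0,i=11, bit28=0)
  nb ##.##: next=.  (t=1,i=3, bit27=0)
  nb ##.#.: next=#  (t=3,i=8, bit26=1)
  nb ##..#: next=.  (t=1,i=6, bit25=0)
  nb ##...: next=#  (t=0,i=4, bit24=1)
  nb #.###: next=.  (t=3,i=11, bit23=0)
  nb #.##.: next=#  (t=0,i=2, bit22=1)
  nb #.#.#: next=.  (t=3,i=9, bit21=0)
  nb #.#..: next=.  (t=1,i=14, bit20=0)
  nb #..##: next=#  (t=1,i=0, bit19=1)
  nb #..#.: next=.  (t=1,i=11, bit18=0)
  nb #...#: next=#  (t=0,i=5, bit17=1)
  nb #....: next=.  (t=0,i=13, bit16=0)
  nb .####: next=#  (t=0,i=8, bit15=1)
  nb .###.: next=.  (t=2,i=0, bit14=0)
  nb .##.#: next=.  (t=1,i=2, bit13=0)
  nb .##..: next=.  (t=0,i=3, bit12=0)
  nb .#.##: next=#  (t=0,i=1, bit11=1)
  nb .#.#.: next=.  (t=1,i=13, bit10=0)
  nb .#..#: next=#  (t=1,i=15, bit9=1)
  nb .#...: next=.  (t=4,i=11, bit8=0)
  nb ..###: next=.  (t=0,i=7, bit7=0)
  nb ..##.: next=#  (t=1,i=1, bit6=1)
  nb ..#.#: next=.  (t=0,i=0, bit5=0)
  nb ..#..: next=#  (t=2,i=4, bit4=1)
  nb ...##: next=.  (t=0,i=6, bit3=0)
  nb ...#.: next=.  (t=0,i=15, bit2=0)
  nb ....#: next=#  (t=0,i=14, bit1=1)
  nb .....: next=#  (t=2,i=11, bit0=1)
  bits 10000101010010101000101001010011 = 2236254803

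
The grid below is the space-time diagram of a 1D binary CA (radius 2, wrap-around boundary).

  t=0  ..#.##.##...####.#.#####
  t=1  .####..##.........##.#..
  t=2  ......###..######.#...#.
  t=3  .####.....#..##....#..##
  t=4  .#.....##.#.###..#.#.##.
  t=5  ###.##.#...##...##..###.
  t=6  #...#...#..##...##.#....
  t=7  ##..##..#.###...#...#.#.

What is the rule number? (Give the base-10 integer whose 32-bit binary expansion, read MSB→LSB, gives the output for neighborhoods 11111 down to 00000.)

2160859507

  nb #####: next=#  (t=0,i=21, bit31=1)
  nb ####.: next=.  (t=0,i=14, bit30=0)
  nb ###.#: next=.  (t=0,i=15, bit29=0)
  nb ###..: next=.  (t=0,i=23, bit28=0)
  nb ##.##: next=.  (t=0,i=6, bit27=0)
  nb ##.#.: next=.  (t=0,i=16, bit26=0)
  nb ##..#: next=.  (t=0,i=0, bit25=0)
  nb ##...: next=.  (t=0,i=9, bit24=0)
  nb #.###: next=#  (t=0,i=19, bit23=1)
  nb #.##.: next=#  (t=0,i=4, bit22=1)
  nb #.#.#: next=.  (t=0,i=17, bit21=0)
  nb #.#..: next=.  (t=1,i=21, bit20=0)
  nb #..##: next=#  (t=1,i=6, bit19=1)
  nb #..#.: next=#  (t=0,i=1, bit18=1)
  nb #...#: next=.  (t=0,i=10, bit17=0)
  nb #....: next=.  (t=1,i=10, bit16=0)
  nb .####: next=.  (t=0,i=13, bit15=0)
  nb .###.: next=.  (t=2,i=7, bit14=0)
  nb .##.#: next=.  (t=0,i=5, bit13=0)
  nb .##..: next=#  (t=0,i=8, bit12=1)
  nb .#.##: next=#  (t=0,i=3, bit11=1)
  nb .#.#.: next=.  (t=4,i=18, bit10=0)
  nb .#..#: next=.  (t=3,i=11, bit9=0)
  nb .#...: next=#  (t=1,i=22, bit8=1)
  nb ..###: next=.  (t=0,i=12, bit7=0)
  nb ..##.: next=#  (t=1,i=7, bit6=1)
  nb ..#.#: next=#  (t=0,i=2, bit5=1)
  nb ..#..: next=#  (t=2,i=22, bit4=1)
  nb ...##: next=.  (t=0,i=11, bit3=0)
  nb ...#.: next=.  (t=2,i=21, bit2=0)
  nb ....#: next=#  (t=1,i=16, bit1=1)
  nb .....: next=#  (t=1,i=11, bit0=1)
  bits 10000000110011000001100101110011 = 2160859507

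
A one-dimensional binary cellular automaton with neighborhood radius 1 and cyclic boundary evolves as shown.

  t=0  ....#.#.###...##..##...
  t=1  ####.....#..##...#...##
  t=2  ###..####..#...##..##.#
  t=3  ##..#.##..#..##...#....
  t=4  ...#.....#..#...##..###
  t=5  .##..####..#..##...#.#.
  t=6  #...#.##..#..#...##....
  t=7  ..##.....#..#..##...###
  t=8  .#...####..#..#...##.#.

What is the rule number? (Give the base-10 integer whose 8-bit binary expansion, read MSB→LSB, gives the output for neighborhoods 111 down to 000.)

  ### -> #   bit 7 = 1  t=0,i=9
  ##. -> .   bit 6 = 0  t=0,i=10
  #.# -> .   bit 5 = 0  t=0,i=5
  #.. -> .   bit 4 = 0  t=0,i=11
  .## -> .   bit 3 = 0  t=0,i=8
  .#. -> .   bit 2 = 0  t=0,i=4
  ..# -> #   bit 1 = 1  t=0,i=3
  ... -> #   bit 0 = 1  t=0,i=0
  bits 10000011 = 131

131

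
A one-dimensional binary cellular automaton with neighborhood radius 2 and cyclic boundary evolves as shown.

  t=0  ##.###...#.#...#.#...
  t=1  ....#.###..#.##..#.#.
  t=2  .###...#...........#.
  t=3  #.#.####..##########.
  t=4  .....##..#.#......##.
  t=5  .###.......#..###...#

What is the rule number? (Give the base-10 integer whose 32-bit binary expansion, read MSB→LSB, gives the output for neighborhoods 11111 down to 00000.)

1629143063

  ##### -> .   bit 31 = 0  t=3,i=12
  ####. -> #   bit 30 = 1  t=3,i=6
  ###.# -> #   bit 29 = 1  t=3,i=19
  ###.. -> .   bit 28 = 0  t=0,i=5
  ##.## -> .   bit 27 = 0  t=0,i=2
  ##.#. -> .   bit 26 = 0  t=3,i=20
  ##..# -> .   bit 25 = 0  t=1,i=9
  ##... -> #   bit 24 = 1  t=0,i=6
  #.### -> .   bit 23 = 0  t=0,i=3
  #.##. -> .   bit 22 = 0  t=1,i=13
  #.#.# -> .   bit 21 = 0  t=3,i=0
  #.#.. -> #   bit 20 = 1  t=0,i=11
  #..## -> #   bit 19 = 1  t=2,i=0
  #..#. -> .   bit 18 = 0  t=1,i=10
  #...# -> #   bit 17 = 1  t=0,i=7
  #.... -> .   bit 16 = 0  t=1,i=0
  .#### -> #   bit 15 = 1  t=3,i=5
  .###. -> #   bit 14 = 1  t=0,i=4
  .##.# -> .   bit 13 = 0  t=0,i=1
  .##.. -> .   bit 12 = 0  t=1,i=14
  .#.## -> .   bit 11 = 0  t=1,i=5
  .#.#. -> .   bit 10 = 0  t=0,i=10
  .#..# -> .   bit 9 = 0  t=2,i=20
  .#... -> .   bit 8 = 0  t=0,i=12
  ..### -> .   bit 7 = 0  t=2,i=1
  ..##. -> .   bit 6 = 0  t=0,i=0
  ..#.# -> .   bit 5 = 0  t=0,i=9
  ..#.. -> #   bit 4 = 1  t=2,i=7
  ...## -> .   bit 3 = 0  t=0,i=20
  ...#. -> #   bit 2 = 1  t=0,i=8
  ....# -> #   bit 1 = 1  t=1,i=2
  ..... -> #   bit 0 = 1  t=1,i=1
  bits 01100001000110101100000000010111 = 1629143063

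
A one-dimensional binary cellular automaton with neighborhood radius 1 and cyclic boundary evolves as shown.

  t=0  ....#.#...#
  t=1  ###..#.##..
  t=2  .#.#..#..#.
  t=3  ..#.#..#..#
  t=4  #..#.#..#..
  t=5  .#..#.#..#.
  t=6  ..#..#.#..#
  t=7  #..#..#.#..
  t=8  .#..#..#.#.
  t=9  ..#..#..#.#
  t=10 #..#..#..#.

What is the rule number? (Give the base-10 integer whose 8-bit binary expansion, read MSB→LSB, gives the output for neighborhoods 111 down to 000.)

177

  ### -> #   bit 7 = 1  t=1,i=1
  ##. -> .   bit 6 = 0  t=1,i=2
  #.# -> #   bit 5 = 1  t=0,i=5
  #.. -> #   bit 4 = 1  t=0,i=0
  .## -> .   bit 3 = 0  t=1,i=0
  .#. -> .   bit 2 = 0  t=0,i=4
  ..# -> .   bit 1 = 0  t=0,i=3
  ... -> #   bit 0 = 1  t=0,i=1
  bits 10110001 = 177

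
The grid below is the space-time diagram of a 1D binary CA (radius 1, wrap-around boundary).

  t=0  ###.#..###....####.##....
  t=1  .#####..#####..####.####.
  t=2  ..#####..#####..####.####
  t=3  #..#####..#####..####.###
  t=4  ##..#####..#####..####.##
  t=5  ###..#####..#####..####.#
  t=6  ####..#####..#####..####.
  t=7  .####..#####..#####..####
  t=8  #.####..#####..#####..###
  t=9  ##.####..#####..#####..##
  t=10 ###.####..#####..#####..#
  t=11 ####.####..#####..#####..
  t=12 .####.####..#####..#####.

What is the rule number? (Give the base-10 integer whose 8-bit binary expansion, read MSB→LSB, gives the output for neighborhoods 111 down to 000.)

  nb ###: next=#  (t=0,i=1, bit7=1)
  nb ##.: next=#  (t=0,i=2, bit6=1)
  nb #.#: next=#  (t=0,i=3, bit5=1)
  nb #..: next=#  (t=0,i=5, bit4=1)
  nb .##: next=.  (t=0,i=0, bit3=0)
  nb .#.: next=#  (t=0,i=4, bit2=1)
  nb ..#: next=.  (t=0,i=6, bit1=0)
  nb ...: next=#  (t=0,i=11, bit0=1)
  bits 11110101 = 245

245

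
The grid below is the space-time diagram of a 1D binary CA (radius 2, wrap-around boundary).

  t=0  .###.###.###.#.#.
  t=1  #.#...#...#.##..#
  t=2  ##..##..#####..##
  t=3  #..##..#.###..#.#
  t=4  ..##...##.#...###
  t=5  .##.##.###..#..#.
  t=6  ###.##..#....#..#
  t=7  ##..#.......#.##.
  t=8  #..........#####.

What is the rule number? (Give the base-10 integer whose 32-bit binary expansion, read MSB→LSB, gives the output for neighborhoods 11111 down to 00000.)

  nb #####: next=#  (t=2,i=10, bit31=1)
  nb ####.: next=#  (t=2,i=0, bit30=1)
  nb ###.#: next=.  (t=0,i=3, bit29=0)
  nb ###..: next=.  (t=2,i=1, bit28=0)
  nb ##.##: next=.  (t=0,i=4, bit27=0)
  nb ##.#.: next=#  (t=0,i=12, bit26=1)
  nb ##..#: next=.  (t=1,i=14, bit25=0)
  nb ##...: next=#  (t=4,i=4, bit24=1)
  nb #.###: next=.  (t=0,i=5, bit23=0)
  nb #.##.: next=#  (t=1,i=12, bit22=1)
  nb #.#.#: next=#  (t=0,i=13, bit21=1)
  nb #.#..: next=.  (t=0,i=15, bit20=0)
  nb #..##: next=#  (t=0,i=0, bit19=1)
  nb #..#.: next=.  (t=3,i=6, bit18=0)
  nb #...#: next=#  (t=1,i=4, bit17=1)
  nb #....: next=.  (t=6,i=10, bit16=0)
  nb .####: next=#  (t=2,i=9, bit15=1)
  nb .###.: next=#  (t=0,i=2, bit14=1)
  nb .##.#: next=#  (t=1,i=0, bit13=1)
  nb .##..: next=.  (t=1,i=13, bit12=0)
  nb .#.##: next=#  (t=1,i=11, bit11=1)
  nb .#.#.: next=.  (t=0,i=14, bit10=0)
  nb .#..#: next=#  (t=0,i=16, bit9=1)
  nb .#...: next=.  (t=1,i=3, bit8=0)
  nb ..###: next=.  (t=0,i=1, bit7=0)
  nb ..##.: next=#  (t=1,i=16, bit6=1)
  nb ..#.#: next=#  (t=1,i=10, bit5=1)
  nb ..#..: next=.  (t=1,i=6, bit4=0)
  nb ...##: next=.  (t=4,i=6, bit3=0)
  nb ...#.: next=#  (t=1,i=5, bit2=1)
  nb ....#: next=.  (t=6,i=11, bit1=0)
  nb .....: next=.  (t=7,i=7, bit0=0)
  bits 11000101011010101110101001100100 = 3312118372

3312118372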